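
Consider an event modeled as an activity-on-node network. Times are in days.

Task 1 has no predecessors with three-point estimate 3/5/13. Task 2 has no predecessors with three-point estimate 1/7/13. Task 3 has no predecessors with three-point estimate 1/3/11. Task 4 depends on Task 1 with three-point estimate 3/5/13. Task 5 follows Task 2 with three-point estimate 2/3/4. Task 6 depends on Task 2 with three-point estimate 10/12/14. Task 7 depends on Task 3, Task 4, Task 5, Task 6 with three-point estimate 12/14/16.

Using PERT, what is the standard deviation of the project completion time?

te_Task 1 = (3 + 4·5 + 13)/6 = 36/6 = 6; σ²_Task 1 = ((13−3)/6)² = 2.778
te_Task 2 = (1 + 4·7 + 13)/6 = 42/6 = 7; σ²_Task 2 = ((13−1)/6)² = 4.000
te_Task 3 = (1 + 4·3 + 11)/6 = 24/6 = 4; σ²_Task 3 = ((11−1)/6)² = 2.778
te_Task 4 = (3 + 4·5 + 13)/6 = 36/6 = 6; σ²_Task 4 = ((13−3)/6)² = 2.778
te_Task 5 = (2 + 4·3 + 4)/6 = 18/6 = 3; σ²_Task 5 = ((4−2)/6)² = 0.111
te_Task 6 = (10 + 4·12 + 14)/6 = 72/6 = 12; σ²_Task 6 = ((14−10)/6)² = 0.444
te_Task 7 = (12 + 4·14 + 16)/6 = 84/6 = 14; σ²_Task 7 = ((16−12)/6)² = 0.444

Forward pass:
ES_Task 1 = 0; EF_Task 1 = 6
ES_Task 2 = 0; EF_Task 2 = 7
ES_Task 3 = 0; EF_Task 3 = 4
ES_Task 4 = 6; EF_Task 4 = 6+6 = 12
ES_Task 5 = 7; EF_Task 5 = 7+3 = 10
ES_Task 6 = 7; EF_Task 6 = 7+12 = 19
ES_Task 7 = max(EF_Task 3=4, EF_Task 4=12, EF_Task 5=10, EF_Task 6=19) = 19; EF_Task 7 = 19+14 = 33
Expected project duration μ = 33 days. Critical path: Task 2 → Task 6 → Task 7.

Variance along critical path = 4.000 + 0.444 + 0.444 = 4.889
σ = √4.889 = 2.211 days

2.21 days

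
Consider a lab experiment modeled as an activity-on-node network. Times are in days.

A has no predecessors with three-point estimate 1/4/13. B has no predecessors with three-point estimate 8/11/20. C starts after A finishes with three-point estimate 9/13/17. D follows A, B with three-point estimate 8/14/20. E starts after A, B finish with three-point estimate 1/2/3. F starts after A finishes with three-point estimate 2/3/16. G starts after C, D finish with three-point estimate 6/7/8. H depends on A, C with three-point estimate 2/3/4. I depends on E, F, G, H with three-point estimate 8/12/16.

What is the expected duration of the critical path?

45 days

te_A = (1 + 4·4 + 13)/6 = 30/6 = 5
te_B = (8 + 4·11 + 20)/6 = 72/6 = 12
te_C = (9 + 4·13 + 17)/6 = 78/6 = 13
te_D = (8 + 4·14 + 20)/6 = 84/6 = 14
te_E = (1 + 4·2 + 3)/6 = 12/6 = 2
te_F = (2 + 4·3 + 16)/6 = 30/6 = 5
te_G = (6 + 4·7 + 8)/6 = 42/6 = 7
te_H = (2 + 4·3 + 4)/6 = 18/6 = 3
te_I = (8 + 4·12 + 16)/6 = 72/6 = 12

Forward pass:
ES_A = 0; EF_A = 5
ES_B = 0; EF_B = 12
ES_C = 5; EF_C = 5+13 = 18
ES_D = max(EF_A=5, EF_B=12) = 12; EF_D = 12+14 = 26
ES_E = max(EF_A=5, EF_B=12) = 12; EF_E = 12+2 = 14
ES_F = 5; EF_F = 5+5 = 10
ES_G = max(EF_C=18, EF_D=26) = 26; EF_G = 26+7 = 33
ES_H = max(EF_A=5, EF_C=18) = 18; EF_H = 18+3 = 21
ES_I = max(EF_E=14, EF_F=10, EF_G=33, EF_H=21) = 33; EF_I = 33+12 = 45
Expected project duration μ = 45 days. Critical path: B → D → G → I.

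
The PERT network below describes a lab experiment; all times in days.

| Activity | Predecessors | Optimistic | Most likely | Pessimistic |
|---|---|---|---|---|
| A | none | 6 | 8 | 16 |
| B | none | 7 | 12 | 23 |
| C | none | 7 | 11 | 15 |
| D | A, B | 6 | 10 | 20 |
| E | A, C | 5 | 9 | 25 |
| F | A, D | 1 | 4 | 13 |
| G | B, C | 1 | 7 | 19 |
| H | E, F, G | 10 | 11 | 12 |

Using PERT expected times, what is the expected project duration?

40 days

te_A = (6 + 4·8 + 16)/6 = 54/6 = 9
te_B = (7 + 4·12 + 23)/6 = 78/6 = 13
te_C = (7 + 4·11 + 15)/6 = 66/6 = 11
te_D = (6 + 4·10 + 20)/6 = 66/6 = 11
te_E = (5 + 4·9 + 25)/6 = 66/6 = 11
te_F = (1 + 4·4 + 13)/6 = 30/6 = 5
te_G = (1 + 4·7 + 19)/6 = 48/6 = 8
te_H = (10 + 4·11 + 12)/6 = 66/6 = 11

Forward pass:
ES_A = 0; EF_A = 9
ES_B = 0; EF_B = 13
ES_C = 0; EF_C = 11
ES_D = max(EF_A=9, EF_B=13) = 13; EF_D = 13+11 = 24
ES_E = max(EF_A=9, EF_C=11) = 11; EF_E = 11+11 = 22
ES_F = max(EF_A=9, EF_D=24) = 24; EF_F = 24+5 = 29
ES_G = max(EF_B=13, EF_C=11) = 13; EF_G = 13+8 = 21
ES_H = max(EF_E=22, EF_F=29, EF_G=21) = 29; EF_H = 29+11 = 40
Expected project duration μ = 40 days. Critical path: B → D → F → H.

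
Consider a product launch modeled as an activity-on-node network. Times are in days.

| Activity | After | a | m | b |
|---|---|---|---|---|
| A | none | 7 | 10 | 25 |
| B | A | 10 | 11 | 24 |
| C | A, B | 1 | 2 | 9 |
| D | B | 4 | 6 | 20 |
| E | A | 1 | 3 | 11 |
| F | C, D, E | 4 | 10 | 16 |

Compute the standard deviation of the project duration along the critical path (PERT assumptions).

te_A = (7 + 4·10 + 25)/6 = 72/6 = 12; σ²_A = ((25−7)/6)² = 9.000
te_B = (10 + 4·11 + 24)/6 = 78/6 = 13; σ²_B = ((24−10)/6)² = 5.444
te_C = (1 + 4·2 + 9)/6 = 18/6 = 3; σ²_C = ((9−1)/6)² = 1.778
te_D = (4 + 4·6 + 20)/6 = 48/6 = 8; σ²_D = ((20−4)/6)² = 7.111
te_E = (1 + 4·3 + 11)/6 = 24/6 = 4; σ²_E = ((11−1)/6)² = 2.778
te_F = (4 + 4·10 + 16)/6 = 60/6 = 10; σ²_F = ((16−4)/6)² = 4.000

Forward pass:
ES_A = 0; EF_A = 12
ES_B = 12; EF_B = 12+13 = 25
ES_C = max(EF_A=12, EF_B=25) = 25; EF_C = 25+3 = 28
ES_D = 25; EF_D = 25+8 = 33
ES_E = 12; EF_E = 12+4 = 16
ES_F = max(EF_C=28, EF_D=33, EF_E=16) = 33; EF_F = 33+10 = 43
Expected project duration μ = 43 days. Critical path: A → B → D → F.

Variance along critical path = 9.000 + 5.444 + 7.111 + 4.000 = 25.556
σ = √25.556 = 5.055 days

5.06 days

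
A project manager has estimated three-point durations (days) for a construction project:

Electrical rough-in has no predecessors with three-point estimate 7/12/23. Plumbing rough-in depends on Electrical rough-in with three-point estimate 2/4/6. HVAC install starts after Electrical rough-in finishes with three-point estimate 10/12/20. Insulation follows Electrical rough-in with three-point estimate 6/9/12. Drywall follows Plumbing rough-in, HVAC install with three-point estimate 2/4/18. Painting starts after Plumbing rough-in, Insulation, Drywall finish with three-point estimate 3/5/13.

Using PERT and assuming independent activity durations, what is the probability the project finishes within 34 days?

te_Electrical rough-in = (7 + 4·12 + 23)/6 = 78/6 = 13; σ²_Electrical rough-in = ((23−7)/6)² = 7.111
te_Plumbing rough-in = (2 + 4·4 + 6)/6 = 24/6 = 4; σ²_Plumbing rough-in = ((6−2)/6)² = 0.444
te_HVAC install = (10 + 4·12 + 20)/6 = 78/6 = 13; σ²_HVAC install = ((20−10)/6)² = 2.778
te_Insulation = (6 + 4·9 + 12)/6 = 54/6 = 9; σ²_Insulation = ((12−6)/6)² = 1.000
te_Drywall = (2 + 4·4 + 18)/6 = 36/6 = 6; σ²_Drywall = ((18−2)/6)² = 7.111
te_Painting = (3 + 4·5 + 13)/6 = 36/6 = 6; σ²_Painting = ((13−3)/6)² = 2.778

Forward pass:
ES_Electrical rough-in = 0; EF_Electrical rough-in = 13
ES_Plumbing rough-in = 13; EF_Plumbing rough-in = 13+4 = 17
ES_HVAC install = 13; EF_HVAC install = 13+13 = 26
ES_Insulation = 13; EF_Insulation = 13+9 = 22
ES_Drywall = max(EF_Plumbing rough-in=17, EF_HVAC install=26) = 26; EF_Drywall = 26+6 = 32
ES_Painting = max(EF_Plumbing rough-in=17, EF_Insulation=22, EF_Drywall=32) = 32; EF_Painting = 32+6 = 38
Expected project duration μ = 38 days. Critical path: Electrical rough-in → HVAC install → Drywall → Painting.

Variance along critical path = 7.111 + 2.778 + 7.111 + 2.778 = 19.778; σ = √19.778 = 4.447 days.
Z = (34 − 38) / 4.447 = -0.899
P(T ≤ 34) = Φ(-0.899) ≈ 0.184

0.184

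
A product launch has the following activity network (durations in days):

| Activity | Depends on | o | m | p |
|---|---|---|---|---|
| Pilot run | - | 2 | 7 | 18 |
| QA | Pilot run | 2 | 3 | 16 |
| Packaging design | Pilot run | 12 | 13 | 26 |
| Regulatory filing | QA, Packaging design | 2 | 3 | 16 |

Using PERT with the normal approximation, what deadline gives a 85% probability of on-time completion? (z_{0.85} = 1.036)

te_Pilot run = (2 + 4·7 + 18)/6 = 48/6 = 8; σ²_Pilot run = ((18−2)/6)² = 7.111
te_QA = (2 + 4·3 + 16)/6 = 30/6 = 5; σ²_QA = ((16−2)/6)² = 5.444
te_Packaging design = (12 + 4·13 + 26)/6 = 90/6 = 15; σ²_Packaging design = ((26−12)/6)² = 5.444
te_Regulatory filing = (2 + 4·3 + 16)/6 = 30/6 = 5; σ²_Regulatory filing = ((16−2)/6)² = 5.444

Forward pass:
ES_Pilot run = 0; EF_Pilot run = 8
ES_QA = 8; EF_QA = 8+5 = 13
ES_Packaging design = 8; EF_Packaging design = 8+15 = 23
ES_Regulatory filing = max(EF_QA=13, EF_Packaging design=23) = 23; EF_Regulatory filing = 23+5 = 28
Expected project duration μ = 28 days. Critical path: Pilot run → Packaging design → Regulatory filing.

Variance along critical path = 7.111 + 5.444 + 5.444 = 18.000; σ = 4.243 days.
D = μ + z·σ = 28 + 1.036·4.243 = 32.4 days

32.4 days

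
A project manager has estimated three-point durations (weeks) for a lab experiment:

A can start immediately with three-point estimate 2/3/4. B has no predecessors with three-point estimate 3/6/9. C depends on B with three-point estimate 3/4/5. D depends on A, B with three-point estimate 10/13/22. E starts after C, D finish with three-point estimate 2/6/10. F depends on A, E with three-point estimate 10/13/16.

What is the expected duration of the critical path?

39 weeks

te_A = (2 + 4·3 + 4)/6 = 18/6 = 3
te_B = (3 + 4·6 + 9)/6 = 36/6 = 6
te_C = (3 + 4·4 + 5)/6 = 24/6 = 4
te_D = (10 + 4·13 + 22)/6 = 84/6 = 14
te_E = (2 + 4·6 + 10)/6 = 36/6 = 6
te_F = (10 + 4·13 + 16)/6 = 78/6 = 13

Forward pass:
ES_A = 0; EF_A = 3
ES_B = 0; EF_B = 6
ES_C = 6; EF_C = 6+4 = 10
ES_D = max(EF_A=3, EF_B=6) = 6; EF_D = 6+14 = 20
ES_E = max(EF_C=10, EF_D=20) = 20; EF_E = 20+6 = 26
ES_F = max(EF_A=3, EF_E=26) = 26; EF_F = 26+13 = 39
Expected project duration μ = 39 weeks. Critical path: B → D → E → F.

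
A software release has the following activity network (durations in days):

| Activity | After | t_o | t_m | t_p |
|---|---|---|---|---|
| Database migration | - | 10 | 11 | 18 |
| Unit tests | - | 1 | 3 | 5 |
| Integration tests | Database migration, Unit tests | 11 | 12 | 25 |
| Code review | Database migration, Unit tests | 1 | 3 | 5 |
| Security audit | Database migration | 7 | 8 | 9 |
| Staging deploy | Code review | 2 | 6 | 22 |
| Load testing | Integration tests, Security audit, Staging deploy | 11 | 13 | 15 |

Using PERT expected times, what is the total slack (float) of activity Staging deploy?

3 days

te_Database migration = (10 + 4·11 + 18)/6 = 72/6 = 12
te_Unit tests = (1 + 4·3 + 5)/6 = 18/6 = 3
te_Integration tests = (11 + 4·12 + 25)/6 = 84/6 = 14
te_Code review = (1 + 4·3 + 5)/6 = 18/6 = 3
te_Security audit = (7 + 4·8 + 9)/6 = 48/6 = 8
te_Staging deploy = (2 + 4·6 + 22)/6 = 48/6 = 8
te_Load testing = (11 + 4·13 + 15)/6 = 78/6 = 13

Forward pass:
ES_Database migration = 0; EF_Database migration = 12
ES_Unit tests = 0; EF_Unit tests = 3
ES_Integration tests = max(EF_Database migration=12, EF_Unit tests=3) = 12; EF_Integration tests = 12+14 = 26
ES_Code review = max(EF_Database migration=12, EF_Unit tests=3) = 12; EF_Code review = 12+3 = 15
ES_Security audit = 12; EF_Security audit = 12+8 = 20
ES_Staging deploy = 15; EF_Staging deploy = 15+8 = 23
ES_Load testing = max(EF_Integration tests=26, EF_Security audit=20, EF_Staging deploy=23) = 26; EF_Load testing = 26+13 = 39
Expected project duration μ = 39 days. Critical path: Database migration → Integration tests → Load testing.

Backward pass:
LF_Load testing = 39; LS_Load testing = 39−13 = 26
LF_Staging deploy = LS_Load testing = 26; LS_Staging deploy = 26−8 = 18
LF_Security audit = LS_Load testing = 26; LS_Security audit = 26−8 = 18
LF_Code review = LS_Staging deploy = 18; LS_Code review = 18−3 = 15
LF_Integration tests = LS_Load testing = 26; LS_Integration tests = 26−14 = 12
LF_Unit tests = min(LS_Integration tests=12, LS_Code review=15) = 12; LS_Unit tests = 12−3 = 9
LF_Database migration = min(LS_Integration tests=12, LS_Code review=15, LS_Security audit=18) = 12; LS_Database migration = 12−12 = 0
Slack_Staging deploy = LS_Staging deploy − ES_Staging deploy = 18 − 15 = 3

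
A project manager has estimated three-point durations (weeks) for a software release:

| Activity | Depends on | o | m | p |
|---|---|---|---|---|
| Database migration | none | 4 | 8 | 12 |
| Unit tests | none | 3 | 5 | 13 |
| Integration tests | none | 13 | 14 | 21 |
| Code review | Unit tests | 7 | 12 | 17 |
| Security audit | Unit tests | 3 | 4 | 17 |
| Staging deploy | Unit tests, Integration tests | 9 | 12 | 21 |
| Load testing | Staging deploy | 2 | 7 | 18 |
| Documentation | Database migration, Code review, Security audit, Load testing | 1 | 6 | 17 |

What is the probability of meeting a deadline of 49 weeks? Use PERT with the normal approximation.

te_Database migration = (4 + 4·8 + 12)/6 = 48/6 = 8; σ²_Database migration = ((12−4)/6)² = 1.778
te_Unit tests = (3 + 4·5 + 13)/6 = 36/6 = 6; σ²_Unit tests = ((13−3)/6)² = 2.778
te_Integration tests = (13 + 4·14 + 21)/6 = 90/6 = 15; σ²_Integration tests = ((21−13)/6)² = 1.778
te_Code review = (7 + 4·12 + 17)/6 = 72/6 = 12; σ²_Code review = ((17−7)/6)² = 2.778
te_Security audit = (3 + 4·4 + 17)/6 = 36/6 = 6; σ²_Security audit = ((17−3)/6)² = 5.444
te_Staging deploy = (9 + 4·12 + 21)/6 = 78/6 = 13; σ²_Staging deploy = ((21−9)/6)² = 4.000
te_Load testing = (2 + 4·7 + 18)/6 = 48/6 = 8; σ²_Load testing = ((18−2)/6)² = 7.111
te_Documentation = (1 + 4·6 + 17)/6 = 42/6 = 7; σ²_Documentation = ((17−1)/6)² = 7.111

Forward pass:
ES_Database migration = 0; EF_Database migration = 8
ES_Unit tests = 0; EF_Unit tests = 6
ES_Integration tests = 0; EF_Integration tests = 15
ES_Code review = 6; EF_Code review = 6+12 = 18
ES_Security audit = 6; EF_Security audit = 6+6 = 12
ES_Staging deploy = max(EF_Unit tests=6, EF_Integration tests=15) = 15; EF_Staging deploy = 15+13 = 28
ES_Load testing = 28; EF_Load testing = 28+8 = 36
ES_Documentation = max(EF_Database migration=8, EF_Code review=18, EF_Security audit=12, EF_Load testing=36) = 36; EF_Documentation = 36+7 = 43
Expected project duration μ = 43 weeks. Critical path: Integration tests → Staging deploy → Load testing → Documentation.

Variance along critical path = 1.778 + 4.000 + 7.111 + 7.111 = 20.000; σ = √20.000 = 4.472 weeks.
Z = (49 − 43) / 4.472 = 1.342
P(T ≤ 49) = Φ(1.342) ≈ 0.910

0.910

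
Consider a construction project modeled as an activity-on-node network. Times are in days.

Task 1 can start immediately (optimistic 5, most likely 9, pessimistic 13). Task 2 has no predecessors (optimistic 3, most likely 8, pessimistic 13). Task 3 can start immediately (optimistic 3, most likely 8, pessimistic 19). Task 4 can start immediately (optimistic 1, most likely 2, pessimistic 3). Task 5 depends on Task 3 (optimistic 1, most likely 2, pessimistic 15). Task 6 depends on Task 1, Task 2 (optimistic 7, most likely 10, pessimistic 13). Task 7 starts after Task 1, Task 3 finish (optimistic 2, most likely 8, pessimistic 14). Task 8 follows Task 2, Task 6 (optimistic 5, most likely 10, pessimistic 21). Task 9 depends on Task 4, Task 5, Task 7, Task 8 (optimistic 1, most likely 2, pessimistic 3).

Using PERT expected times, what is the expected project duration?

te_Task 1 = (5 + 4·9 + 13)/6 = 54/6 = 9
te_Task 2 = (3 + 4·8 + 13)/6 = 48/6 = 8
te_Task 3 = (3 + 4·8 + 19)/6 = 54/6 = 9
te_Task 4 = (1 + 4·2 + 3)/6 = 12/6 = 2
te_Task 5 = (1 + 4·2 + 15)/6 = 24/6 = 4
te_Task 6 = (7 + 4·10 + 13)/6 = 60/6 = 10
te_Task 7 = (2 + 4·8 + 14)/6 = 48/6 = 8
te_Task 8 = (5 + 4·10 + 21)/6 = 66/6 = 11
te_Task 9 = (1 + 4·2 + 3)/6 = 12/6 = 2

Forward pass:
ES_Task 1 = 0; EF_Task 1 = 9
ES_Task 2 = 0; EF_Task 2 = 8
ES_Task 3 = 0; EF_Task 3 = 9
ES_Task 4 = 0; EF_Task 4 = 2
ES_Task 5 = 9; EF_Task 5 = 9+4 = 13
ES_Task 6 = max(EF_Task 1=9, EF_Task 2=8) = 9; EF_Task 6 = 9+10 = 19
ES_Task 7 = max(EF_Task 1=9, EF_Task 3=9) = 9; EF_Task 7 = 9+8 = 17
ES_Task 8 = max(EF_Task 2=8, EF_Task 6=19) = 19; EF_Task 8 = 19+11 = 30
ES_Task 9 = max(EF_Task 4=2, EF_Task 5=13, EF_Task 7=17, EF_Task 8=30) = 30; EF_Task 9 = 30+2 = 32
Expected project duration μ = 32 days. Critical path: Task 1 → Task 6 → Task 8 → Task 9.

32 days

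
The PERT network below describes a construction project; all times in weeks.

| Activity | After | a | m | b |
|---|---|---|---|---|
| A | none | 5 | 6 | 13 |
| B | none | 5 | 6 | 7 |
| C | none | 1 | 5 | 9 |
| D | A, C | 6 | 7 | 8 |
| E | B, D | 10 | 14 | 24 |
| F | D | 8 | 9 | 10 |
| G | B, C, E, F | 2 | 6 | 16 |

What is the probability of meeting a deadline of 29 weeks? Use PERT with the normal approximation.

0.025

te_A = (5 + 4·6 + 13)/6 = 42/6 = 7; σ²_A = ((13−5)/6)² = 1.778
te_B = (5 + 4·6 + 7)/6 = 36/6 = 6; σ²_B = ((7−5)/6)² = 0.111
te_C = (1 + 4·5 + 9)/6 = 30/6 = 5; σ²_C = ((9−1)/6)² = 1.778
te_D = (6 + 4·7 + 8)/6 = 42/6 = 7; σ²_D = ((8−6)/6)² = 0.111
te_E = (10 + 4·14 + 24)/6 = 90/6 = 15; σ²_E = ((24−10)/6)² = 5.444
te_F = (8 + 4·9 + 10)/6 = 54/6 = 9; σ²_F = ((10−8)/6)² = 0.111
te_G = (2 + 4·6 + 16)/6 = 42/6 = 7; σ²_G = ((16−2)/6)² = 5.444

Forward pass:
ES_A = 0; EF_A = 7
ES_B = 0; EF_B = 6
ES_C = 0; EF_C = 5
ES_D = max(EF_A=7, EF_C=5) = 7; EF_D = 7+7 = 14
ES_E = max(EF_B=6, EF_D=14) = 14; EF_E = 14+15 = 29
ES_F = 14; EF_F = 14+9 = 23
ES_G = max(EF_B=6, EF_C=5, EF_E=29, EF_F=23) = 29; EF_G = 29+7 = 36
Expected project duration μ = 36 weeks. Critical path: A → D → E → G.

Variance along critical path = 1.778 + 0.111 + 5.444 + 5.444 = 12.778; σ = √12.778 = 3.575 weeks.
Z = (29 − 36) / 3.575 = -1.958
P(T ≤ 29) = Φ(-1.958) ≈ 0.025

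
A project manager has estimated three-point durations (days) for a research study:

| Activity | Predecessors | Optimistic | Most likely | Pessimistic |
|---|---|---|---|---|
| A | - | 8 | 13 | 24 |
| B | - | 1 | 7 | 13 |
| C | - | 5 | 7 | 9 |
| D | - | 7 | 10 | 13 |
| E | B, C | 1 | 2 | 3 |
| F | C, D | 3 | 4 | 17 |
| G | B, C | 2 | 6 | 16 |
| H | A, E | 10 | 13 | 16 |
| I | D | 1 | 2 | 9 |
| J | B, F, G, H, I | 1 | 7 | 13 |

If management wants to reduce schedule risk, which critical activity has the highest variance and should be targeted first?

A

te_A = (8 + 4·13 + 24)/6 = 84/6 = 14; σ²_A = ((24−8)/6)² = 7.111
te_B = (1 + 4·7 + 13)/6 = 42/6 = 7; σ²_B = ((13−1)/6)² = 4.000
te_C = (5 + 4·7 + 9)/6 = 42/6 = 7; σ²_C = ((9−5)/6)² = 0.444
te_D = (7 + 4·10 + 13)/6 = 60/6 = 10; σ²_D = ((13−7)/6)² = 1.000
te_E = (1 + 4·2 + 3)/6 = 12/6 = 2; σ²_E = ((3−1)/6)² = 0.111
te_F = (3 + 4·4 + 17)/6 = 36/6 = 6; σ²_F = ((17−3)/6)² = 5.444
te_G = (2 + 4·6 + 16)/6 = 42/6 = 7; σ²_G = ((16−2)/6)² = 5.444
te_H = (10 + 4·13 + 16)/6 = 78/6 = 13; σ²_H = ((16−10)/6)² = 1.000
te_I = (1 + 4·2 + 9)/6 = 18/6 = 3; σ²_I = ((9−1)/6)² = 1.778
te_J = (1 + 4·7 + 13)/6 = 42/6 = 7; σ²_J = ((13−1)/6)² = 4.000

Forward pass:
ES_A = 0; EF_A = 14
ES_B = 0; EF_B = 7
ES_C = 0; EF_C = 7
ES_D = 0; EF_D = 10
ES_E = max(EF_B=7, EF_C=7) = 7; EF_E = 7+2 = 9
ES_F = max(EF_C=7, EF_D=10) = 10; EF_F = 10+6 = 16
ES_G = max(EF_B=7, EF_C=7) = 7; EF_G = 7+7 = 14
ES_H = max(EF_A=14, EF_E=9) = 14; EF_H = 14+13 = 27
ES_I = 10; EF_I = 10+3 = 13
ES_J = max(EF_B=7, EF_F=16, EF_G=14, EF_H=27, EF_I=13) = 27; EF_J = 27+7 = 34
Expected project duration μ = 34 days. Critical path: A → H → J.

Variances on critical path: σ²_A=7.111, σ²_H=1.000, σ²_J=4.000.
Largest is σ²_A = 7.111.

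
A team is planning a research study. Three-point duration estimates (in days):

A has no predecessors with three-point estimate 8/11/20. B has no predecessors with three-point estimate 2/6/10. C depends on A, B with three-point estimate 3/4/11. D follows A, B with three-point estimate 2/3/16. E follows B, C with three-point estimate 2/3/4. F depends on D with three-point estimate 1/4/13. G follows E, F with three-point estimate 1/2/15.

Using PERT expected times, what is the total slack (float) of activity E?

te_A = (8 + 4·11 + 20)/6 = 72/6 = 12
te_B = (2 + 4·6 + 10)/6 = 36/6 = 6
te_C = (3 + 4·4 + 11)/6 = 30/6 = 5
te_D = (2 + 4·3 + 16)/6 = 30/6 = 5
te_E = (2 + 4·3 + 4)/6 = 18/6 = 3
te_F = (1 + 4·4 + 13)/6 = 30/6 = 5
te_G = (1 + 4·2 + 15)/6 = 24/6 = 4

Forward pass:
ES_A = 0; EF_A = 12
ES_B = 0; EF_B = 6
ES_C = max(EF_A=12, EF_B=6) = 12; EF_C = 12+5 = 17
ES_D = max(EF_A=12, EF_B=6) = 12; EF_D = 12+5 = 17
ES_E = max(EF_B=6, EF_C=17) = 17; EF_E = 17+3 = 20
ES_F = 17; EF_F = 17+5 = 22
ES_G = max(EF_E=20, EF_F=22) = 22; EF_G = 22+4 = 26
Expected project duration μ = 26 days. Critical path: A → D → F → G.

Backward pass:
LF_G = 26; LS_G = 26−4 = 22
LF_F = LS_G = 22; LS_F = 22−5 = 17
LF_E = LS_G = 22; LS_E = 22−3 = 19
LF_D = LS_F = 17; LS_D = 17−5 = 12
LF_C = LS_E = 19; LS_C = 19−5 = 14
LF_B = min(LS_C=14, LS_D=12, LS_E=19) = 12; LS_B = 12−6 = 6
LF_A = min(LS_C=14, LS_D=12) = 12; LS_A = 12−12 = 0
Slack_E = LS_E − ES_E = 19 − 17 = 2

2 days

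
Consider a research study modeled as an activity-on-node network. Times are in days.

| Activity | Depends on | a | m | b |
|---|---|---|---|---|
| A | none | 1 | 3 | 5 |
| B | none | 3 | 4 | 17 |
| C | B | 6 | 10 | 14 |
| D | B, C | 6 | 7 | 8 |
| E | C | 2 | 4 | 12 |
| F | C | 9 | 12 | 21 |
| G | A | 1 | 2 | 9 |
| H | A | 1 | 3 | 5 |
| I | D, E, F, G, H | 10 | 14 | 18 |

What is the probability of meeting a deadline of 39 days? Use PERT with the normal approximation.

0.134

te_A = (1 + 4·3 + 5)/6 = 18/6 = 3; σ²_A = ((5−1)/6)² = 0.444
te_B = (3 + 4·4 + 17)/6 = 36/6 = 6; σ²_B = ((17−3)/6)² = 5.444
te_C = (6 + 4·10 + 14)/6 = 60/6 = 10; σ²_C = ((14−6)/6)² = 1.778
te_D = (6 + 4·7 + 8)/6 = 42/6 = 7; σ²_D = ((8−6)/6)² = 0.111
te_E = (2 + 4·4 + 12)/6 = 30/6 = 5; σ²_E = ((12−2)/6)² = 2.778
te_F = (9 + 4·12 + 21)/6 = 78/6 = 13; σ²_F = ((21−9)/6)² = 4.000
te_G = (1 + 4·2 + 9)/6 = 18/6 = 3; σ²_G = ((9−1)/6)² = 1.778
te_H = (1 + 4·3 + 5)/6 = 18/6 = 3; σ²_H = ((5−1)/6)² = 0.444
te_I = (10 + 4·14 + 18)/6 = 84/6 = 14; σ²_I = ((18−10)/6)² = 1.778

Forward pass:
ES_A = 0; EF_A = 3
ES_B = 0; EF_B = 6
ES_C = 6; EF_C = 6+10 = 16
ES_D = max(EF_B=6, EF_C=16) = 16; EF_D = 16+7 = 23
ES_E = 16; EF_E = 16+5 = 21
ES_F = 16; EF_F = 16+13 = 29
ES_G = 3; EF_G = 3+3 = 6
ES_H = 3; EF_H = 3+3 = 6
ES_I = max(EF_D=23, EF_E=21, EF_F=29, EF_G=6, EF_H=6) = 29; EF_I = 29+14 = 43
Expected project duration μ = 43 days. Critical path: B → C → F → I.

Variance along critical path = 5.444 + 1.778 + 4.000 + 1.778 = 13.000; σ = √13.000 = 3.606 days.
Z = (39 − 43) / 3.606 = -1.109
P(T ≤ 39) = Φ(-1.109) ≈ 0.134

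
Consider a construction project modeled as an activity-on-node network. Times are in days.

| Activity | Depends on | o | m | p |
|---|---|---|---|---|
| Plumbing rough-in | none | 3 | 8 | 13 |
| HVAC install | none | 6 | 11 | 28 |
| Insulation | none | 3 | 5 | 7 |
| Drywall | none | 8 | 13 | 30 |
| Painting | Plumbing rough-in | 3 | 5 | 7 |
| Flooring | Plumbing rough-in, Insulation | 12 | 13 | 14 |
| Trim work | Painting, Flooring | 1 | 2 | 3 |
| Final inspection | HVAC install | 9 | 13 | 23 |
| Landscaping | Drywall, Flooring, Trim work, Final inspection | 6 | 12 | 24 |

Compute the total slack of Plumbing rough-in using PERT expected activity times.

4 days

te_Plumbing rough-in = (3 + 4·8 + 13)/6 = 48/6 = 8
te_HVAC install = (6 + 4·11 + 28)/6 = 78/6 = 13
te_Insulation = (3 + 4·5 + 7)/6 = 30/6 = 5
te_Drywall = (8 + 4·13 + 30)/6 = 90/6 = 15
te_Painting = (3 + 4·5 + 7)/6 = 30/6 = 5
te_Flooring = (12 + 4·13 + 14)/6 = 78/6 = 13
te_Trim work = (1 + 4·2 + 3)/6 = 12/6 = 2
te_Final inspection = (9 + 4·13 + 23)/6 = 84/6 = 14
te_Landscaping = (6 + 4·12 + 24)/6 = 78/6 = 13

Forward pass:
ES_Plumbing rough-in = 0; EF_Plumbing rough-in = 8
ES_HVAC install = 0; EF_HVAC install = 13
ES_Insulation = 0; EF_Insulation = 5
ES_Drywall = 0; EF_Drywall = 15
ES_Painting = 8; EF_Painting = 8+5 = 13
ES_Flooring = max(EF_Plumbing rough-in=8, EF_Insulation=5) = 8; EF_Flooring = 8+13 = 21
ES_Trim work = max(EF_Painting=13, EF_Flooring=21) = 21; EF_Trim work = 21+2 = 23
ES_Final inspection = 13; EF_Final inspection = 13+14 = 27
ES_Landscaping = max(EF_Drywall=15, EF_Flooring=21, EF_Trim work=23, EF_Final inspection=27) = 27; EF_Landscaping = 27+13 = 40
Expected project duration μ = 40 days. Critical path: HVAC install → Final inspection → Landscaping.

Backward pass:
LF_Landscaping = 40; LS_Landscaping = 40−13 = 27
LF_Final inspection = LS_Landscaping = 27; LS_Final inspection = 27−14 = 13
LF_Trim work = LS_Landscaping = 27; LS_Trim work = 27−2 = 25
LF_Flooring = min(LS_Trim work=25, LS_Landscaping=27) = 25; LS_Flooring = 25−13 = 12
LF_Painting = LS_Trim work = 25; LS_Painting = 25−5 = 20
LF_Drywall = LS_Landscaping = 27; LS_Drywall = 27−15 = 12
LF_Insulation = LS_Flooring = 12; LS_Insulation = 12−5 = 7
LF_HVAC install = LS_Final inspection = 13; LS_HVAC install = 13−13 = 0
LF_Plumbing rough-in = min(LS_Painting=20, LS_Flooring=12) = 12; LS_Plumbing rough-in = 12−8 = 4
Slack_Plumbing rough-in = LS_Plumbing rough-in − ES_Plumbing rough-in = 4 − 0 = 4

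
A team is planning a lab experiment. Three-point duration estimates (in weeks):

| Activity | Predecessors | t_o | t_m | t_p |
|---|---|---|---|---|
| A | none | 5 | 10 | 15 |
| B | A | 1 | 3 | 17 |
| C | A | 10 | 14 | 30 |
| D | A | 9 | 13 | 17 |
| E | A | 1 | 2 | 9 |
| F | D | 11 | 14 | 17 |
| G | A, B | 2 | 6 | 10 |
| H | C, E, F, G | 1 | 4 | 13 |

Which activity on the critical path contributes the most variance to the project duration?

H

te_A = (5 + 4·10 + 15)/6 = 60/6 = 10; σ²_A = ((15−5)/6)² = 2.778
te_B = (1 + 4·3 + 17)/6 = 30/6 = 5; σ²_B = ((17−1)/6)² = 7.111
te_C = (10 + 4·14 + 30)/6 = 96/6 = 16; σ²_C = ((30−10)/6)² = 11.111
te_D = (9 + 4·13 + 17)/6 = 78/6 = 13; σ²_D = ((17−9)/6)² = 1.778
te_E = (1 + 4·2 + 9)/6 = 18/6 = 3; σ²_E = ((9−1)/6)² = 1.778
te_F = (11 + 4·14 + 17)/6 = 84/6 = 14; σ²_F = ((17−11)/6)² = 1.000
te_G = (2 + 4·6 + 10)/6 = 36/6 = 6; σ²_G = ((10−2)/6)² = 1.778
te_H = (1 + 4·4 + 13)/6 = 30/6 = 5; σ²_H = ((13−1)/6)² = 4.000

Forward pass:
ES_A = 0; EF_A = 10
ES_B = 10; EF_B = 10+5 = 15
ES_C = 10; EF_C = 10+16 = 26
ES_D = 10; EF_D = 10+13 = 23
ES_E = 10; EF_E = 10+3 = 13
ES_F = 23; EF_F = 23+14 = 37
ES_G = max(EF_A=10, EF_B=15) = 15; EF_G = 15+6 = 21
ES_H = max(EF_C=26, EF_E=13, EF_F=37, EF_G=21) = 37; EF_H = 37+5 = 42
Expected project duration μ = 42 weeks. Critical path: A → D → F → H.

Variances on critical path: σ²_A=2.778, σ²_D=1.778, σ²_F=1.000, σ²_H=4.000.
Largest is σ²_H = 4.000.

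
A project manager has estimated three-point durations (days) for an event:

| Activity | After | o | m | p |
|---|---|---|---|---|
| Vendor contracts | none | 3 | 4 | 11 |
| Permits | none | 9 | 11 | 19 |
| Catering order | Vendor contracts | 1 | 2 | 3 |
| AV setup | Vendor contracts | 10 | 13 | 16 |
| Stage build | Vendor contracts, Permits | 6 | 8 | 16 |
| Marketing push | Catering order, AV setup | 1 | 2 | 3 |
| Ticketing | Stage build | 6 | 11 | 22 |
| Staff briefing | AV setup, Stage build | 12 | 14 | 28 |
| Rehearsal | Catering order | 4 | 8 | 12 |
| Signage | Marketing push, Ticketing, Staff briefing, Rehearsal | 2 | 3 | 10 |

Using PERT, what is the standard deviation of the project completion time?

3.80 days

te_Vendor contracts = (3 + 4·4 + 11)/6 = 30/6 = 5; σ²_Vendor contracts = ((11−3)/6)² = 1.778
te_Permits = (9 + 4·11 + 19)/6 = 72/6 = 12; σ²_Permits = ((19−9)/6)² = 2.778
te_Catering order = (1 + 4·2 + 3)/6 = 12/6 = 2; σ²_Catering order = ((3−1)/6)² = 0.111
te_AV setup = (10 + 4·13 + 16)/6 = 78/6 = 13; σ²_AV setup = ((16−10)/6)² = 1.000
te_Stage build = (6 + 4·8 + 16)/6 = 54/6 = 9; σ²_Stage build = ((16−6)/6)² = 2.778
te_Marketing push = (1 + 4·2 + 3)/6 = 12/6 = 2; σ²_Marketing push = ((3−1)/6)² = 0.111
te_Ticketing = (6 + 4·11 + 22)/6 = 72/6 = 12; σ²_Ticketing = ((22−6)/6)² = 7.111
te_Staff briefing = (12 + 4·14 + 28)/6 = 96/6 = 16; σ²_Staff briefing = ((28−12)/6)² = 7.111
te_Rehearsal = (4 + 4·8 + 12)/6 = 48/6 = 8; σ²_Rehearsal = ((12−4)/6)² = 1.778
te_Signage = (2 + 4·3 + 10)/6 = 24/6 = 4; σ²_Signage = ((10−2)/6)² = 1.778

Forward pass:
ES_Vendor contracts = 0; EF_Vendor contracts = 5
ES_Permits = 0; EF_Permits = 12
ES_Catering order = 5; EF_Catering order = 5+2 = 7
ES_AV setup = 5; EF_AV setup = 5+13 = 18
ES_Stage build = max(EF_Vendor contracts=5, EF_Permits=12) = 12; EF_Stage build = 12+9 = 21
ES_Marketing push = max(EF_Catering order=7, EF_AV setup=18) = 18; EF_Marketing push = 18+2 = 20
ES_Ticketing = 21; EF_Ticketing = 21+12 = 33
ES_Staff briefing = max(EF_AV setup=18, EF_Stage build=21) = 21; EF_Staff briefing = 21+16 = 37
ES_Rehearsal = 7; EF_Rehearsal = 7+8 = 15
ES_Signage = max(EF_Marketing push=20, EF_Ticketing=33, EF_Staff briefing=37, EF_Rehearsal=15) = 37; EF_Signage = 37+4 = 41
Expected project duration μ = 41 days. Critical path: Permits → Stage build → Staff briefing → Signage.

Variance along critical path = 2.778 + 2.778 + 7.111 + 1.778 = 14.444
σ = √14.444 = 3.801 days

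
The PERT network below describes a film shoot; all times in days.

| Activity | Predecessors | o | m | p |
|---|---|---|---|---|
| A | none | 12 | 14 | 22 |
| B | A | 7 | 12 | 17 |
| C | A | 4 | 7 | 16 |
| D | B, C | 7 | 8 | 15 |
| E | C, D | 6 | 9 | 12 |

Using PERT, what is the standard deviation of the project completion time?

2.89 days

te_A = (12 + 4·14 + 22)/6 = 90/6 = 15; σ²_A = ((22−12)/6)² = 2.778
te_B = (7 + 4·12 + 17)/6 = 72/6 = 12; σ²_B = ((17−7)/6)² = 2.778
te_C = (4 + 4·7 + 16)/6 = 48/6 = 8; σ²_C = ((16−4)/6)² = 4.000
te_D = (7 + 4·8 + 15)/6 = 54/6 = 9; σ²_D = ((15−7)/6)² = 1.778
te_E = (6 + 4·9 + 12)/6 = 54/6 = 9; σ²_E = ((12−6)/6)² = 1.000

Forward pass:
ES_A = 0; EF_A = 15
ES_B = 15; EF_B = 15+12 = 27
ES_C = 15; EF_C = 15+8 = 23
ES_D = max(EF_B=27, EF_C=23) = 27; EF_D = 27+9 = 36
ES_E = max(EF_C=23, EF_D=36) = 36; EF_E = 36+9 = 45
Expected project duration μ = 45 days. Critical path: A → B → D → E.

Variance along critical path = 2.778 + 2.778 + 1.778 + 1.000 = 8.333
σ = √8.333 = 2.887 days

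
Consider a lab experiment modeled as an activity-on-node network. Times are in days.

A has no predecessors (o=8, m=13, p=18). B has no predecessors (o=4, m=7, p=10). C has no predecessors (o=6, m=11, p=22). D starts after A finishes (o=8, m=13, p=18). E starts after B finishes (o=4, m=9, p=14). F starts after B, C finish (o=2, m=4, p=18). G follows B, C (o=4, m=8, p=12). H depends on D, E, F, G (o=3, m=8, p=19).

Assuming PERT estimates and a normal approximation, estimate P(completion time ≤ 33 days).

0.287

te_A = (8 + 4·13 + 18)/6 = 78/6 = 13; σ²_A = ((18−8)/6)² = 2.778
te_B = (4 + 4·7 + 10)/6 = 42/6 = 7; σ²_B = ((10−4)/6)² = 1.000
te_C = (6 + 4·11 + 22)/6 = 72/6 = 12; σ²_C = ((22−6)/6)² = 7.111
te_D = (8 + 4·13 + 18)/6 = 78/6 = 13; σ²_D = ((18−8)/6)² = 2.778
te_E = (4 + 4·9 + 14)/6 = 54/6 = 9; σ²_E = ((14−4)/6)² = 2.778
te_F = (2 + 4·4 + 18)/6 = 36/6 = 6; σ²_F = ((18−2)/6)² = 7.111
te_G = (4 + 4·8 + 12)/6 = 48/6 = 8; σ²_G = ((12−4)/6)² = 1.778
te_H = (3 + 4·8 + 19)/6 = 54/6 = 9; σ²_H = ((19−3)/6)² = 7.111

Forward pass:
ES_A = 0; EF_A = 13
ES_B = 0; EF_B = 7
ES_C = 0; EF_C = 12
ES_D = 13; EF_D = 13+13 = 26
ES_E = 7; EF_E = 7+9 = 16
ES_F = max(EF_B=7, EF_C=12) = 12; EF_F = 12+6 = 18
ES_G = max(EF_B=7, EF_C=12) = 12; EF_G = 12+8 = 20
ES_H = max(EF_D=26, EF_E=16, EF_F=18, EF_G=20) = 26; EF_H = 26+9 = 35
Expected project duration μ = 35 days. Critical path: A → D → H.

Variance along critical path = 2.778 + 2.778 + 7.111 = 12.667; σ = √12.667 = 3.559 days.
Z = (33 − 35) / 3.559 = -0.562
P(T ≤ 33) = Φ(-0.562) ≈ 0.287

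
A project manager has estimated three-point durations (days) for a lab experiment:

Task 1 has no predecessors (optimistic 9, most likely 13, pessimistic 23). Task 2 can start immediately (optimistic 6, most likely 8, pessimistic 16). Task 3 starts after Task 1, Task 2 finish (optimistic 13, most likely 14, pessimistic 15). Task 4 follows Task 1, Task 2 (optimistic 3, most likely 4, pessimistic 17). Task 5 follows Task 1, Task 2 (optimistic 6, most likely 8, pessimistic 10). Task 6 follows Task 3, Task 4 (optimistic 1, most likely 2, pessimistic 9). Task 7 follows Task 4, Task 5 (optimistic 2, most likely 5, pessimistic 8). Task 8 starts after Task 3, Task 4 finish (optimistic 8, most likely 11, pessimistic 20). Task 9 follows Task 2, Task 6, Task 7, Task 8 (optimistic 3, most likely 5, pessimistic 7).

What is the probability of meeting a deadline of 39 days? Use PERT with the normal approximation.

te_Task 1 = (9 + 4·13 + 23)/6 = 84/6 = 14; σ²_Task 1 = ((23−9)/6)² = 5.444
te_Task 2 = (6 + 4·8 + 16)/6 = 54/6 = 9; σ²_Task 2 = ((16−6)/6)² = 2.778
te_Task 3 = (13 + 4·14 + 15)/6 = 84/6 = 14; σ²_Task 3 = ((15−13)/6)² = 0.111
te_Task 4 = (3 + 4·4 + 17)/6 = 36/6 = 6; σ²_Task 4 = ((17−3)/6)² = 5.444
te_Task 5 = (6 + 4·8 + 10)/6 = 48/6 = 8; σ²_Task 5 = ((10−6)/6)² = 0.444
te_Task 6 = (1 + 4·2 + 9)/6 = 18/6 = 3; σ²_Task 6 = ((9−1)/6)² = 1.778
te_Task 7 = (2 + 4·5 + 8)/6 = 30/6 = 5; σ²_Task 7 = ((8−2)/6)² = 1.000
te_Task 8 = (8 + 4·11 + 20)/6 = 72/6 = 12; σ²_Task 8 = ((20−8)/6)² = 4.000
te_Task 9 = (3 + 4·5 + 7)/6 = 30/6 = 5; σ²_Task 9 = ((7−3)/6)² = 0.444

Forward pass:
ES_Task 1 = 0; EF_Task 1 = 14
ES_Task 2 = 0; EF_Task 2 = 9
ES_Task 3 = max(EF_Task 1=14, EF_Task 2=9) = 14; EF_Task 3 = 14+14 = 28
ES_Task 4 = max(EF_Task 1=14, EF_Task 2=9) = 14; EF_Task 4 = 14+6 = 20
ES_Task 5 = max(EF_Task 1=14, EF_Task 2=9) = 14; EF_Task 5 = 14+8 = 22
ES_Task 6 = max(EF_Task 3=28, EF_Task 4=20) = 28; EF_Task 6 = 28+3 = 31
ES_Task 7 = max(EF_Task 4=20, EF_Task 5=22) = 22; EF_Task 7 = 22+5 = 27
ES_Task 8 = max(EF_Task 3=28, EF_Task 4=20) = 28; EF_Task 8 = 28+12 = 40
ES_Task 9 = max(EF_Task 2=9, EF_Task 6=31, EF_Task 7=27, EF_Task 8=40) = 40; EF_Task 9 = 40+5 = 45
Expected project duration μ = 45 days. Critical path: Task 1 → Task 3 → Task 8 → Task 9.

Variance along critical path = 5.444 + 0.111 + 4.000 + 0.444 = 10.000; σ = √10.000 = 3.162 days.
Z = (39 − 45) / 3.162 = -1.897
P(T ≤ 39) = Φ(-1.897) ≈ 0.029

0.029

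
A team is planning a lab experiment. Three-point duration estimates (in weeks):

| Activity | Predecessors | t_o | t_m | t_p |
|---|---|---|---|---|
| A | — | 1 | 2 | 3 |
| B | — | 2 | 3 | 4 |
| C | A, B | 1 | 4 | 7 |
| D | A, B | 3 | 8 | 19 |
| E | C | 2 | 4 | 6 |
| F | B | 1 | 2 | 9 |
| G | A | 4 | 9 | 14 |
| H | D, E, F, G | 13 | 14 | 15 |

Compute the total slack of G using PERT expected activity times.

te_A = (1 + 4·2 + 3)/6 = 12/6 = 2
te_B = (2 + 4·3 + 4)/6 = 18/6 = 3
te_C = (1 + 4·4 + 7)/6 = 24/6 = 4
te_D = (3 + 4·8 + 19)/6 = 54/6 = 9
te_E = (2 + 4·4 + 6)/6 = 24/6 = 4
te_F = (1 + 4·2 + 9)/6 = 18/6 = 3
te_G = (4 + 4·9 + 14)/6 = 54/6 = 9
te_H = (13 + 4·14 + 15)/6 = 84/6 = 14

Forward pass:
ES_A = 0; EF_A = 2
ES_B = 0; EF_B = 3
ES_C = max(EF_A=2, EF_B=3) = 3; EF_C = 3+4 = 7
ES_D = max(EF_A=2, EF_B=3) = 3; EF_D = 3+9 = 12
ES_E = 7; EF_E = 7+4 = 11
ES_F = 3; EF_F = 3+3 = 6
ES_G = 2; EF_G = 2+9 = 11
ES_H = max(EF_D=12, EF_E=11, EF_F=6, EF_G=11) = 12; EF_H = 12+14 = 26
Expected project duration μ = 26 weeks. Critical path: B → D → H.

Backward pass:
LF_H = 26; LS_H = 26−14 = 12
LF_G = LS_H = 12; LS_G = 12−9 = 3
LF_F = LS_H = 12; LS_F = 12−3 = 9
LF_E = LS_H = 12; LS_E = 12−4 = 8
LF_D = LS_H = 12; LS_D = 12−9 = 3
LF_C = LS_E = 8; LS_C = 8−4 = 4
LF_B = min(LS_C=4, LS_D=3, LS_F=9) = 3; LS_B = 3−3 = 0
LF_A = min(LS_C=4, LS_D=3, LS_G=3) = 3; LS_A = 3−2 = 1
Slack_G = LS_G − ES_G = 3 − 2 = 1

1 weeks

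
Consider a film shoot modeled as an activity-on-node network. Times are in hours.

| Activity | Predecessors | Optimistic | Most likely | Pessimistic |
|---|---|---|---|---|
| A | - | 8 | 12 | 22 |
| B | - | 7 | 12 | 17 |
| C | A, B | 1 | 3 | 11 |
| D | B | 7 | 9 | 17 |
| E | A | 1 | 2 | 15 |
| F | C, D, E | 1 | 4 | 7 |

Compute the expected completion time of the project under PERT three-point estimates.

te_A = (8 + 4·12 + 22)/6 = 78/6 = 13
te_B = (7 + 4·12 + 17)/6 = 72/6 = 12
te_C = (1 + 4·3 + 11)/6 = 24/6 = 4
te_D = (7 + 4·9 + 17)/6 = 60/6 = 10
te_E = (1 + 4·2 + 15)/6 = 24/6 = 4
te_F = (1 + 4·4 + 7)/6 = 24/6 = 4

Forward pass:
ES_A = 0; EF_A = 13
ES_B = 0; EF_B = 12
ES_C = max(EF_A=13, EF_B=12) = 13; EF_C = 13+4 = 17
ES_D = 12; EF_D = 12+10 = 22
ES_E = 13; EF_E = 13+4 = 17
ES_F = max(EF_C=17, EF_D=22, EF_E=17) = 22; EF_F = 22+4 = 26
Expected project duration μ = 26 hours. Critical path: B → D → F.

26 hours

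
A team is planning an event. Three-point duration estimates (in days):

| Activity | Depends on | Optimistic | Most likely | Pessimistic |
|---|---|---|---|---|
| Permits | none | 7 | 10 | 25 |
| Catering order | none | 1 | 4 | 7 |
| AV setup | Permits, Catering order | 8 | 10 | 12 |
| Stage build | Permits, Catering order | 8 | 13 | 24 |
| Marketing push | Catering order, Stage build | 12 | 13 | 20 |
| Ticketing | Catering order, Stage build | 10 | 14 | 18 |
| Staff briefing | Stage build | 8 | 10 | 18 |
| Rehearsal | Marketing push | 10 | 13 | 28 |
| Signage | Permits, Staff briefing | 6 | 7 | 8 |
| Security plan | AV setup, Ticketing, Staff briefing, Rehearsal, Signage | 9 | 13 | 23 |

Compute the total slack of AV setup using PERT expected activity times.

te_Permits = (7 + 4·10 + 25)/6 = 72/6 = 12
te_Catering order = (1 + 4·4 + 7)/6 = 24/6 = 4
te_AV setup = (8 + 4·10 + 12)/6 = 60/6 = 10
te_Stage build = (8 + 4·13 + 24)/6 = 84/6 = 14
te_Marketing push = (12 + 4·13 + 20)/6 = 84/6 = 14
te_Ticketing = (10 + 4·14 + 18)/6 = 84/6 = 14
te_Staff briefing = (8 + 4·10 + 18)/6 = 66/6 = 11
te_Rehearsal = (10 + 4·13 + 28)/6 = 90/6 = 15
te_Signage = (6 + 4·7 + 8)/6 = 42/6 = 7
te_Security plan = (9 + 4·13 + 23)/6 = 84/6 = 14

Forward pass:
ES_Permits = 0; EF_Permits = 12
ES_Catering order = 0; EF_Catering order = 4
ES_AV setup = max(EF_Permits=12, EF_Catering order=4) = 12; EF_AV setup = 12+10 = 22
ES_Stage build = max(EF_Permits=12, EF_Catering order=4) = 12; EF_Stage build = 12+14 = 26
ES_Marketing push = max(EF_Catering order=4, EF_Stage build=26) = 26; EF_Marketing push = 26+14 = 40
ES_Ticketing = max(EF_Catering order=4, EF_Stage build=26) = 26; EF_Ticketing = 26+14 = 40
ES_Staff briefing = 26; EF_Staff briefing = 26+11 = 37
ES_Rehearsal = 40; EF_Rehearsal = 40+15 = 55
ES_Signage = max(EF_Permits=12, EF_Staff briefing=37) = 37; EF_Signage = 37+7 = 44
ES_Security plan = max(EF_AV setup=22, EF_Ticketing=40, EF_Staff briefing=37, EF_Rehearsal=55, EF_Signage=44) = 55; EF_Security plan = 55+14 = 69
Expected project duration μ = 69 days. Critical path: Permits → Stage build → Marketing push → Rehearsal → Security plan.

Backward pass:
LF_Security plan = 69; LS_Security plan = 69−14 = 55
LF_Signage = LS_Security plan = 55; LS_Signage = 55−7 = 48
LF_Rehearsal = LS_Security plan = 55; LS_Rehearsal = 55−15 = 40
LF_Staff briefing = min(LS_Signage=48, LS_Security plan=55) = 48; LS_Staff briefing = 48−11 = 37
LF_Ticketing = LS_Security plan = 55; LS_Ticketing = 55−14 = 41
LF_Marketing push = LS_Rehearsal = 40; LS_Marketing push = 40−14 = 26
LF_Stage build = min(LS_Marketing push=26, LS_Ticketing=41, LS_Staff briefing=37) = 26; LS_Stage build = 26−14 = 12
LF_AV setup = LS_Security plan = 55; LS_AV setup = 55−10 = 45
LF_Catering order = min(LS_AV setup=45, LS_Stage build=12, LS_Marketing push=26, LS_Ticketing=41) = 12; LS_Catering order = 12−4 = 8
LF_Permits = min(LS_AV setup=45, LS_Stage build=12, LS_Signage=48) = 12; LS_Permits = 12−12 = 0
Slack_AV setup = LS_AV setup − ES_AV setup = 45 − 12 = 33

33 days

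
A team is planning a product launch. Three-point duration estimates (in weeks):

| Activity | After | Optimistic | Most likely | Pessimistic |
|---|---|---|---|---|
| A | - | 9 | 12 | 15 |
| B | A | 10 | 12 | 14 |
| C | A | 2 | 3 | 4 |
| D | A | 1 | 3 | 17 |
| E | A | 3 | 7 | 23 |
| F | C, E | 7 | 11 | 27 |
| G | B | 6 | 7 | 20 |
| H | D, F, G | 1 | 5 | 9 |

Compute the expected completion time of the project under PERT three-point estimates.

39 weeks

te_A = (9 + 4·12 + 15)/6 = 72/6 = 12
te_B = (10 + 4·12 + 14)/6 = 72/6 = 12
te_C = (2 + 4·3 + 4)/6 = 18/6 = 3
te_D = (1 + 4·3 + 17)/6 = 30/6 = 5
te_E = (3 + 4·7 + 23)/6 = 54/6 = 9
te_F = (7 + 4·11 + 27)/6 = 78/6 = 13
te_G = (6 + 4·7 + 20)/6 = 54/6 = 9
te_H = (1 + 4·5 + 9)/6 = 30/6 = 5

Forward pass:
ES_A = 0; EF_A = 12
ES_B = 12; EF_B = 12+12 = 24
ES_C = 12; EF_C = 12+3 = 15
ES_D = 12; EF_D = 12+5 = 17
ES_E = 12; EF_E = 12+9 = 21
ES_F = max(EF_C=15, EF_E=21) = 21; EF_F = 21+13 = 34
ES_G = 24; EF_G = 24+9 = 33
ES_H = max(EF_D=17, EF_F=34, EF_G=33) = 34; EF_H = 34+5 = 39
Expected project duration μ = 39 weeks. Critical path: A → E → F → H.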